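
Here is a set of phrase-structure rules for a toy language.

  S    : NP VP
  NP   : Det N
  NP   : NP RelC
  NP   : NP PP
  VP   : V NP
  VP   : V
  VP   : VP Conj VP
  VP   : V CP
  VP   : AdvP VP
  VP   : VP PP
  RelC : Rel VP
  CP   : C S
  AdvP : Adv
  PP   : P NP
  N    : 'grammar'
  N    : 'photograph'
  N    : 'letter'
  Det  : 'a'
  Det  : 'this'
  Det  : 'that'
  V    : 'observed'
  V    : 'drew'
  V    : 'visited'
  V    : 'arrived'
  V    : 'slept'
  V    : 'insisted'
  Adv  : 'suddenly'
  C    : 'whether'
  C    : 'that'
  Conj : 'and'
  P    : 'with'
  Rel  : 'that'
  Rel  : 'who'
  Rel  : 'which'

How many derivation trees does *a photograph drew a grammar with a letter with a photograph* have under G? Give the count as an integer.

5

Two of the 5 distinct bracketings:
[S [NP [Det a] [N photograph]] [VP [V drew] [NP [NP [Det a] [N grammar]] [PP [P with] [NP [NP [Det a] [N letter]] [PP [P with] [NP [Det a] [N photograph]]]]]]]]
[S [NP [Det a] [N photograph]] [VP [V drew] [NP [NP [NP [Det a] [N grammar]] [PP [P with] [NP [Det a] [N letter]]]] [PP [P with] [NP [Det a] [N photograph]]]]]]
The trees differ in how a recursive rule is bracketed over the same span.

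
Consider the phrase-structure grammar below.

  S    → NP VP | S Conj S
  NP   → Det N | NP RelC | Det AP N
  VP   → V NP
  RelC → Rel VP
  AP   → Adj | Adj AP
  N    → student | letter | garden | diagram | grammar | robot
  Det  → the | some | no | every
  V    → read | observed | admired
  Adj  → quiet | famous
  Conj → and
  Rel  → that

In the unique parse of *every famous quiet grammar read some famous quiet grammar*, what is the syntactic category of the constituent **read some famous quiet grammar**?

VP

[S [NP [Det every] [AP [Adj famous] [AP [Adj quiet]]] [N grammar]] [VP [V read] [NP [Det some] [AP [Adj famous] [AP [Adj quiet]]] [N grammar]]]]
The span 'read some famous quiet grammar' is the VP node built by VP → V NP.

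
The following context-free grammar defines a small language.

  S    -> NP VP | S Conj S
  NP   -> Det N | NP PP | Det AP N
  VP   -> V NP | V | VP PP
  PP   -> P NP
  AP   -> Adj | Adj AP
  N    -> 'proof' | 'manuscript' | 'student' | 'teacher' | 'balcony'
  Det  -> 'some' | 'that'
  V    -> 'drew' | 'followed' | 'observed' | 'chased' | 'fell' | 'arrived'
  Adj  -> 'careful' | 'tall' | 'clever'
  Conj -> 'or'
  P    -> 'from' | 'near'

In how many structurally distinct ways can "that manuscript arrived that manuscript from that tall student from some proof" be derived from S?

Two of the 5 distinct bracketings:
[S [NP [Det that] [N manuscript]] [VP [V arrived] [NP [NP [Det that] [N manuscript]] [PP [P from] [NP [NP [Det that] [AP [Adj tall]] [N student]] [PP [P from] [NP [Det some] [N proof]]]]]]]]
[S [NP [Det that] [N manuscript]] [VP [V arrived] [NP [NP [NP [Det that] [N manuscript]] [PP [P from] [NP [Det that] [AP [Adj tall]] [N student]]]] [PP [P from] [NP [Det some] [N proof]]]]]]
The trees differ in how a recursive rule is bracketed over the same span.

5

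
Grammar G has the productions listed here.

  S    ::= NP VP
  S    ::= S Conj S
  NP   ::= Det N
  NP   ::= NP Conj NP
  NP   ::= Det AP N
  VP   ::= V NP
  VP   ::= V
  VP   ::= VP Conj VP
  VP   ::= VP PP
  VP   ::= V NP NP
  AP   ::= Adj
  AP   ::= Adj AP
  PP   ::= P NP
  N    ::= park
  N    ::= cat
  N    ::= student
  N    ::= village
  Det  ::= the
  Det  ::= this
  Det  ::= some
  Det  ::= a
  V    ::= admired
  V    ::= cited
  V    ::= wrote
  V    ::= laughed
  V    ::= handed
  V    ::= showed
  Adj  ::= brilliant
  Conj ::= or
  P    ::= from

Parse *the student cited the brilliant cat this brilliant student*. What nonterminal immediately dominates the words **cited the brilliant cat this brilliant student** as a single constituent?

VP

[S [NP [Det the] [N student]] [VP [V cited] [NP [Det the] [AP [Adj brilliant]] [N cat]] [NP [Det this] [AP [Adj brilliant]] [N student]]]]
The span 'cited the brilliant cat this brilliant student' is the VP node built by VP → V NP NP.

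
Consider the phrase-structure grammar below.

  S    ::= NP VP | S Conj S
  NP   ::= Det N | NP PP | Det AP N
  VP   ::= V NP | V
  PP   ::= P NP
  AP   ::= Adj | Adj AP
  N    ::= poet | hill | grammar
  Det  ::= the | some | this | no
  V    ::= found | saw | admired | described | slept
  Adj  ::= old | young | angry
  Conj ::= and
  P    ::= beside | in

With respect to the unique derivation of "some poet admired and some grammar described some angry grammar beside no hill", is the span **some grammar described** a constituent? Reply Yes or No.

No

[S [S [NP [Det some] [N poet]] [VP [V admired]]] [Conj and] [S [NP [Det some] [N grammar]] [VP [V described] [NP [NP [Det some] [AP [Adj angry]] [N grammar]] [PP [P beside] [NP [Det no] [N hill]]]]]]]
The smallest constituent containing 'some grammar described' is the S spanning 'some grammar described some angry grammar beside no hill'; no single node in the tree dominates exactly the given words.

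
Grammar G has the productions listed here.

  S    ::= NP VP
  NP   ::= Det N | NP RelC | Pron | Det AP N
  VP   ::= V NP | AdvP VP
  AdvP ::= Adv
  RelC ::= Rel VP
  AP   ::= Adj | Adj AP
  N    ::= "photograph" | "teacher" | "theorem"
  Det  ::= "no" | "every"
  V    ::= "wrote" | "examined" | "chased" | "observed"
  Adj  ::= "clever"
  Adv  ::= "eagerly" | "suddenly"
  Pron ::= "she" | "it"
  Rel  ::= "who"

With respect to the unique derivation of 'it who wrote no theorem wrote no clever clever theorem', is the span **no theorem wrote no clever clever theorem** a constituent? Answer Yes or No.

No

[S [NP [NP [Pron it]] [RelC [Rel who] [VP [V wrote] [NP [Det no] [N theorem]]]]] [VP [V wrote] [NP [Det no] [AP [Adj clever] [AP [Adj clever]]] [N theorem]]]]
The smallest constituent containing 'no theorem wrote no clever clever theorem' is the S spanning 'it who wrote no theorem wrote no clever clever theorem'; no single node in the tree dominates exactly the given words.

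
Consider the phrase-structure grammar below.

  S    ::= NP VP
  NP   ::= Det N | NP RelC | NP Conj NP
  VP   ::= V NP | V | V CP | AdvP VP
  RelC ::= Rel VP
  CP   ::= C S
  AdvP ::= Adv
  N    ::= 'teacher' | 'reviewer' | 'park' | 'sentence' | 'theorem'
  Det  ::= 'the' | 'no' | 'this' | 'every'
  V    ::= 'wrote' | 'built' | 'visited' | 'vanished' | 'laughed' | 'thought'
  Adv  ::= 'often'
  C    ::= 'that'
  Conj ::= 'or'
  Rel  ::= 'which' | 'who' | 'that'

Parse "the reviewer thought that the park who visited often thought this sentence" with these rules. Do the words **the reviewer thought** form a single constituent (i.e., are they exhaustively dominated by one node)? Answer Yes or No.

No

[S [NP [Det the] [N reviewer]] [VP [V thought] [CP [C that] [S [NP [NP [Det the] [N park]] [RelC [Rel who] [VP [V visited]]]] [VP [AdvP [Adv often]] [VP [V thought] [NP [Det this] [N sentence]]]]]]]]
The smallest constituent containing 'the reviewer thought' is the S spanning 'the reviewer thought that the park who visited often thought this sentence'; no single node in the tree dominates exactly the given words.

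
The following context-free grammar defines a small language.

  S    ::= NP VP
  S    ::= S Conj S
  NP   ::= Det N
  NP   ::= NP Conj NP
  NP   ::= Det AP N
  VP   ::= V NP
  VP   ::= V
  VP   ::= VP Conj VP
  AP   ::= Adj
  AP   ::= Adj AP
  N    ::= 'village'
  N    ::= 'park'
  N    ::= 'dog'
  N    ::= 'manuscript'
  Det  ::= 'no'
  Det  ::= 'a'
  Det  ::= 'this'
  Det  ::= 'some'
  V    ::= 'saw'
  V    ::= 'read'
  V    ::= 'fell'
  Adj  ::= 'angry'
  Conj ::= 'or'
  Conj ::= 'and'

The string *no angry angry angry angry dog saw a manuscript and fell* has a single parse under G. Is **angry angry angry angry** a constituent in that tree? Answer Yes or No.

[S [NP [Det no] [AP [Adj angry] [AP [Adj angry] [AP [Adj angry] [AP [Adj angry]]]]] [N dog]] [VP [VP [V saw] [NP [Det a] [N manuscript]]] [Conj and] [VP [V fell]]]]
The words 'angry angry angry angry' are exhaustively dominated by a single AP node (built by AP → Adj AP), so they form a constituent.

Yes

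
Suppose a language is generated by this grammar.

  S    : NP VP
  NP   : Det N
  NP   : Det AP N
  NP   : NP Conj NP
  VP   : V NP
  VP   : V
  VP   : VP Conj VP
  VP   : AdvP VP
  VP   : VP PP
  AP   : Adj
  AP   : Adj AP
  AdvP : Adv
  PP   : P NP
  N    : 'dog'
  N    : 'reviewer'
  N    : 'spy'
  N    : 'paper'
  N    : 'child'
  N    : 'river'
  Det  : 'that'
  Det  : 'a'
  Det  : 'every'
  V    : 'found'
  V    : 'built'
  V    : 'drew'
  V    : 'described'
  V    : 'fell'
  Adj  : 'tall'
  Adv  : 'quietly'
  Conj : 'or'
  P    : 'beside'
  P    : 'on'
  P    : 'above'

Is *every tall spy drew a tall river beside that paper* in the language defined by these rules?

Grammatical

[S [NP [Det every] [AP [Adj tall]] [N spy]] [VP [VP [V drew] [NP [Det a] [AP [Adj tall]] [N river]]] [PP [P beside] [NP [Det that] [N paper]]]]]
Each bracket corresponds to one application of a listed rule, so the string is derivable from S.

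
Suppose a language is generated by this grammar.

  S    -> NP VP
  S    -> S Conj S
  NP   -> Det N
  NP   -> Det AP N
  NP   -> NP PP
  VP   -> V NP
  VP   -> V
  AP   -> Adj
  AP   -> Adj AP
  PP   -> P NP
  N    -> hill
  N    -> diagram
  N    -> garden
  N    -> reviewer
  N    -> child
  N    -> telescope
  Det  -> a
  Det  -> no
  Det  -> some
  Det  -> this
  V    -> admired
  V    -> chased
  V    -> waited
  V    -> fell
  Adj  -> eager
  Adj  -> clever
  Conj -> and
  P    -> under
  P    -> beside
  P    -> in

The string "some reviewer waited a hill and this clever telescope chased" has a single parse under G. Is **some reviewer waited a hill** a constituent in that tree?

Yes

[S [S [NP [Det some] [N reviewer]] [VP [V waited] [NP [Det a] [N hill]]]] [Conj and] [S [NP [Det this] [AP [Adj clever]] [N telescope]] [VP [V chased]]]]
The words 'some reviewer waited a hill' are exhaustively dominated by a single S node (built by S → NP VP), so they form a constituent.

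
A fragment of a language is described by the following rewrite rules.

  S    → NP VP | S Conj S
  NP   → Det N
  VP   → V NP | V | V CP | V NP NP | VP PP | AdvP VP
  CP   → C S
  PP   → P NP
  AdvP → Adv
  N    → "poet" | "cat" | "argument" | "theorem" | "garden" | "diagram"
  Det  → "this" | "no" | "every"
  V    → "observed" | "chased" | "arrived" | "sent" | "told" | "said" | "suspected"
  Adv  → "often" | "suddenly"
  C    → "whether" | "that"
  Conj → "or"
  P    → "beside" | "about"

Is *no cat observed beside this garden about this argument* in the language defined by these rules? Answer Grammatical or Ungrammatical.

[S [NP [Det no] [N cat]] [VP [VP [VP [V observed]] [PP [P beside] [NP [Det this] [N garden]]]] [PP [P about] [NP [Det this] [N argument]]]]]
The bracketing above is licensed at every node by one of the given productions, with S at the root.

Grammatical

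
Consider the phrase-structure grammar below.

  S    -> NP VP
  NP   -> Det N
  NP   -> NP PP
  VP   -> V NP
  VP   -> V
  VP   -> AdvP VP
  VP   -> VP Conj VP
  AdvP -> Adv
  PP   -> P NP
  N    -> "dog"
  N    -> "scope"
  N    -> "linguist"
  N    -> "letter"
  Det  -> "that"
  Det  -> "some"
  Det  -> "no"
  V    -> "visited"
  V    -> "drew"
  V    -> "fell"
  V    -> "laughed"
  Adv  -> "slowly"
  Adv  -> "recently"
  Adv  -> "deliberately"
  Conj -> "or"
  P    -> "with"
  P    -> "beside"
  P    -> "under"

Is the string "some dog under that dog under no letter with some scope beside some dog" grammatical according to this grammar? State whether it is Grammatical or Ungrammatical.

For S → NP VP, every NP-prefix leaves a non-VP remainder: after 'some dog' the remainder is not a VP; after 'some dog under that dog' the remainder is not a VP; after 'some dog under that dog under no letter' the remainder is not a VP (and 1 more).

Ungrammatical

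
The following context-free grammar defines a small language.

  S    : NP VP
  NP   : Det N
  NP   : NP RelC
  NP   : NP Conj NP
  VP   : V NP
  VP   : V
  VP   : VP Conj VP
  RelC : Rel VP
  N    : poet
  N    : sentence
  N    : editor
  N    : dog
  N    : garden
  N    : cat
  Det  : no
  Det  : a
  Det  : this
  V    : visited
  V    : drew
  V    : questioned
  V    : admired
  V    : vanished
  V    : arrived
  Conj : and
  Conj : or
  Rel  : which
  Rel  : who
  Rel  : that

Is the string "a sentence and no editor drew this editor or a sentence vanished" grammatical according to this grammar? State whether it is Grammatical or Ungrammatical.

For S → NP VP, every NP-prefix leaves a non-VP remainder: after 'a sentence' the remainder is not a VP; after 'a sentence and no editor' the remainder is not a VP.

Ungrammatical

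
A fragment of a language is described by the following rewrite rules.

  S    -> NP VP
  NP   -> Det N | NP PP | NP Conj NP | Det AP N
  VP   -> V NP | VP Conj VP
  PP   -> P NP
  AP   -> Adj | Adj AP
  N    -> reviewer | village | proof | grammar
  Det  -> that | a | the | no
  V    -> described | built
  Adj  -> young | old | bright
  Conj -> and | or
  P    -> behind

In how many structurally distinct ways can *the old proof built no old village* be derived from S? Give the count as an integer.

1

[S [NP [Det the] [AP [Adj old]] [N proof]] [VP [V built] [NP [Det no] [AP [Adj old]] [N village]]]]
No rule offers an alternative attachment or grouping for any span, so this is the only derivation.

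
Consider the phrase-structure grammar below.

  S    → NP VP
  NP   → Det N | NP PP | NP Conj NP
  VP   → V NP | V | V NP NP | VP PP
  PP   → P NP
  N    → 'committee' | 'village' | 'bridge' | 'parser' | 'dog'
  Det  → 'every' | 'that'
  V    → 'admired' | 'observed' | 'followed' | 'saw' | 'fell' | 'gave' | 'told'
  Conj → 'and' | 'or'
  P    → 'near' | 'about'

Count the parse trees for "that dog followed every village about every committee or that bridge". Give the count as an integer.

Two of the 3 distinct bracketings:
[S [NP [Det that] [N dog]] [VP [V followed] [NP [NP [Det every] [N village]] [PP [P about] [NP [NP [Det every] [N committee]] [Conj or] [NP [Det that] [N bridge]]]]]]]
[S [NP [Det that] [N dog]] [VP [V followed] [NP [NP [NP [Det every] [N village]] [PP [P about] [NP [Det every] [N committee]]]] [Conj or] [NP [Det that] [N bridge]]]]]
The trees differ in how a recursive rule is bracketed over the same span.

3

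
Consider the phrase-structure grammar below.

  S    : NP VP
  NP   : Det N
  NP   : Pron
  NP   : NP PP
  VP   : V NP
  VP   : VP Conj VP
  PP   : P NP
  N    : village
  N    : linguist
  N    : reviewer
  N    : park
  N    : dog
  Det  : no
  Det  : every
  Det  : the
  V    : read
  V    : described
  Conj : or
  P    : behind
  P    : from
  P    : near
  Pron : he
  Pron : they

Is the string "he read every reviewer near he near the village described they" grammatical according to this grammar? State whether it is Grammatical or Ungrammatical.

For S → NP VP, the only prefix that parses as NP is 'he', but the remainder 'read every reviewer near he near the village described they' is not a VP under these rules.

Ungrammatical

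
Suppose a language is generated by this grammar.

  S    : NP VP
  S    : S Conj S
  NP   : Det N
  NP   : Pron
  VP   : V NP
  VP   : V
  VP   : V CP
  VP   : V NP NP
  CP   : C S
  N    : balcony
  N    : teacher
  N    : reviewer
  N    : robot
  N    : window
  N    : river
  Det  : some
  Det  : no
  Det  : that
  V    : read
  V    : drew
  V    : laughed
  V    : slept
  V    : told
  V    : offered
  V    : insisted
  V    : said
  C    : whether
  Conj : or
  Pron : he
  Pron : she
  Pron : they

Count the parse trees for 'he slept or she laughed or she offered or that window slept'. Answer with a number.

Two of the 5 distinct bracketings:
[S [S [NP [Pron he]] [VP [V slept]]] [Conj or] [S [S [NP [Pron she]] [VP [V laughed]]] [Conj or] [S [S [NP [Pron she]] [VP [V offered]]] [Conj or] [S [NP [Det that] [N window]] [VP [V slept]]]]]]
[S [S [NP [Pron he]] [VP [V slept]]] [Conj or] [S [S [S [NP [Pron she]] [VP [V laughed]]] [Conj or] [S [NP [Pron she]] [VP [V offered]]]] [Conj or] [S [NP [Det that] [N window]] [VP [V slept]]]]]
The trees differ in how a recursive rule is bracketed over the same span.

5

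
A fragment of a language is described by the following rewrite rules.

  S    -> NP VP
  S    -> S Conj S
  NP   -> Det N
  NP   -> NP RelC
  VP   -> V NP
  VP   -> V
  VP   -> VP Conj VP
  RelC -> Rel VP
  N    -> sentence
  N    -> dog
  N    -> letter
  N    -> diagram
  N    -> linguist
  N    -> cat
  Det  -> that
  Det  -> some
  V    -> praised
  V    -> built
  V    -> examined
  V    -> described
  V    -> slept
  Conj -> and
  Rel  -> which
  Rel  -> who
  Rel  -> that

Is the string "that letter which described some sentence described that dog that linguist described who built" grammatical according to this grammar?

Ungrammatical

For S → NP VP, every NP-prefix leaves a non-VP remainder: after 'that letter' the remainder is not a VP; after 'that letter which described' the remainder is not a VP; after 'that letter which described some sentence' the remainder is not a VP. The alternative S rule S → S Conj S likewise has no satisfying split.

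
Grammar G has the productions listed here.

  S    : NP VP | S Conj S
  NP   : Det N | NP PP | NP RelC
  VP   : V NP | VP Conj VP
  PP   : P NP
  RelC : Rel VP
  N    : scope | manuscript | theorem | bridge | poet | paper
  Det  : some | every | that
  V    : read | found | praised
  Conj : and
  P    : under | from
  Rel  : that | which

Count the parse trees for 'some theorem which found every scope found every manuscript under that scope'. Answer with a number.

[S [NP [NP [Det some] [N theorem]] [RelC [Rel which] [VP [V found] [NP [Det every] [N scope]]]]] [VP [V found] [NP [NP [Det every] [N manuscript]] [PP [P under] [NP [Det that] [N scope]]]]]]
No rule offers an alternative attachment or grouping for any span, so this is the only derivation.

1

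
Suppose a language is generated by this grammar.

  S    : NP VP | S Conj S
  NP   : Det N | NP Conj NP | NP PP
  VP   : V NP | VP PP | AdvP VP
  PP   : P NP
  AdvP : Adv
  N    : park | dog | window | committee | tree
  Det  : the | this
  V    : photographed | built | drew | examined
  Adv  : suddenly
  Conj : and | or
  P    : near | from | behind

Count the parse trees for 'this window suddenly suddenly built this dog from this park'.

Two of the 4 distinct bracketings:
[S [NP [Det this] [N window]] [VP [VP [AdvP [Adv suddenly]] [VP [AdvP [Adv suddenly]] [VP [V built] [NP [Det this] [N dog]]]]] [PP [P from] [NP [Det this] [N park]]]]]
[S [NP [Det this] [N window]] [VP [AdvP [Adv suddenly]] [VP [VP [AdvP [Adv suddenly]] [VP [V built] [NP [Det this] [N dog]]]] [PP [P from] [NP [Det this] [N park]]]]]]
The trees differ in how a recursive rule is bracketed over the same span.

4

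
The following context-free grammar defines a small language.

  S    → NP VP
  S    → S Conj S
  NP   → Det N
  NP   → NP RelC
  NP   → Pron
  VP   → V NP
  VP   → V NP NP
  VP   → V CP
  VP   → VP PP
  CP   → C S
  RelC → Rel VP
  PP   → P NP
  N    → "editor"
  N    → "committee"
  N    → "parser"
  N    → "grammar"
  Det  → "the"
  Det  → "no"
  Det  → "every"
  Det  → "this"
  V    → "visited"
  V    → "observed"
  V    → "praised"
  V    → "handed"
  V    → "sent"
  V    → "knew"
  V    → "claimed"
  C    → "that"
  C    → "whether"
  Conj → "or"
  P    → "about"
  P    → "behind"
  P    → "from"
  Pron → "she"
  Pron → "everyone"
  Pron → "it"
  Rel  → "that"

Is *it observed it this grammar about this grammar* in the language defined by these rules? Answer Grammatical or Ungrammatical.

[S [NP [Pron it]] [VP [VP [V observed] [NP [Pron it]] [NP [Det this] [N grammar]]] [PP [P about] [NP [Det this] [N grammar]]]]]
The bracketing above is licensed at every node by one of the given productions, with S at the root.

Grammatical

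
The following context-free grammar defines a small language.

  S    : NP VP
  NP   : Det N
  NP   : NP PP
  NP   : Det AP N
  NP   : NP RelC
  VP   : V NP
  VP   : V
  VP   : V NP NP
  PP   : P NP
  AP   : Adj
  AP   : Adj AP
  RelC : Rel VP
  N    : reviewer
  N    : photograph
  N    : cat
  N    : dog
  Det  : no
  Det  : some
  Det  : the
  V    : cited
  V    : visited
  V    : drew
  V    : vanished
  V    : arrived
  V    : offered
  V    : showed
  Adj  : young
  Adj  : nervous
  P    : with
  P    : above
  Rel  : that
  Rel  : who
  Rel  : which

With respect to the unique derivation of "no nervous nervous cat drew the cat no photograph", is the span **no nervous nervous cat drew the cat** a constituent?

No

[S [NP [Det no] [AP [Adj nervous] [AP [Adj nervous]]] [N cat]] [VP [V drew] [NP [Det the] [N cat]] [NP [Det no] [N photograph]]]]
The smallest constituent containing 'no nervous nervous cat drew the cat' is the S spanning 'no nervous nervous cat drew the cat no photograph'; no single node in the tree dominates exactly the given words.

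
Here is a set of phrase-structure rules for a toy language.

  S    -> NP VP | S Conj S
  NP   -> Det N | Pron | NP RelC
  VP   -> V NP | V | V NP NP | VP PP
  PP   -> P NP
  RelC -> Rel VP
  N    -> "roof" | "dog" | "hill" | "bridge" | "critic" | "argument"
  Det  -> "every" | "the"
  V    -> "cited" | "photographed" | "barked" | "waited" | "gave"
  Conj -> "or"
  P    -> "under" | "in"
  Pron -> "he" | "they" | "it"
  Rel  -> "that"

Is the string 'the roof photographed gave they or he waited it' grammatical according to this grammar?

Ungrammatical

For S → NP VP, the only prefix that parses as NP is 'the roof', but the remainder 'photographed gave they or he waited it' is not a VP under these rules. The alternative S rule S → S Conj S likewise has no satisfying split.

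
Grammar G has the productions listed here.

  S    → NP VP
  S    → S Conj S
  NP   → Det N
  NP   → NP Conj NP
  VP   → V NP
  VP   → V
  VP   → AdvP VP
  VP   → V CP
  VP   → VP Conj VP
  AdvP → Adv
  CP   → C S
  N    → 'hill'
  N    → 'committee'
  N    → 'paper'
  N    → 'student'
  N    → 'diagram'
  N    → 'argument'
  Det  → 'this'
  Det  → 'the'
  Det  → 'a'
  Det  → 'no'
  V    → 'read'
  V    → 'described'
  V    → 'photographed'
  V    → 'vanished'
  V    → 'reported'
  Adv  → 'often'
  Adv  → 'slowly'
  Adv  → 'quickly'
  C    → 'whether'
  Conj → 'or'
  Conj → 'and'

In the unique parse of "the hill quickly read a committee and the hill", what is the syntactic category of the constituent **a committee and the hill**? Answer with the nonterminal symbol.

NP

S
  NP
    Det: the
    N: hill
  VP
    AdvP
      Adv: quickly
    VP
      V: read
      NP
        NP
          Det: a
          N: committee
        Conj: and
        NP
          Det: the
          N: hill
The span 'a committee and the hill' is the NP node built by NP → NP Conj NP.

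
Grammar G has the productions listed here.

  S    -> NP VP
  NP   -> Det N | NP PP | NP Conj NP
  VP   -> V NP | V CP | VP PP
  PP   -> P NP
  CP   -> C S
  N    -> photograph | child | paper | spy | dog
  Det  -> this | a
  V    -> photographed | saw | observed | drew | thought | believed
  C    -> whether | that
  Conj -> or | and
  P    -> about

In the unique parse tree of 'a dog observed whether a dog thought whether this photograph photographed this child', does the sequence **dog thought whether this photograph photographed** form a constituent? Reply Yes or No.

[S [NP [Det a] [N dog]] [VP [V observed] [CP [C whether] [S [NP [Det a] [N dog]] [VP [V thought] [CP [C whether] [S [NP [Det this] [N photograph]] [VP [V photographed] [NP [Det this] [N child]]]]]]]]]]
The smallest constituent containing 'dog thought whether this photograph photographed' is the S spanning 'a dog thought whether this photograph photographed this child'; no single node in the tree dominates exactly the given words.

No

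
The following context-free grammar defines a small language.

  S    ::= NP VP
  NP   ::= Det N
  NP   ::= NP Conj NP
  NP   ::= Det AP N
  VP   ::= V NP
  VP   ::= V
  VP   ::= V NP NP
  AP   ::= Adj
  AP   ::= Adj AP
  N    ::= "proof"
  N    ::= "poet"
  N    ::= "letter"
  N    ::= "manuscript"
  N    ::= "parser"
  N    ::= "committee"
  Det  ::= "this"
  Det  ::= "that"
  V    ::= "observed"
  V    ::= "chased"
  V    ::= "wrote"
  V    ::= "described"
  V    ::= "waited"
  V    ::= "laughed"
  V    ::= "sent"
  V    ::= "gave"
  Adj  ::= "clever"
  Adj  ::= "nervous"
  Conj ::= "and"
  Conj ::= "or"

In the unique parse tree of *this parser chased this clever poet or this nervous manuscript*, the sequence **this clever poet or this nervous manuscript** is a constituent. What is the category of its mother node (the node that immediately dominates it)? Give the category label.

VP

S
  NP
    Det: this
    N: parser
  VP
    V: chased
    NP
      NP
        Det: this
        AP
          Adj: clever
        N: poet
      Conj: or
      NP
        Det: this
        AP
          Adj: nervous
        N: manuscript
The span 'this clever poet or this nervous manuscript' is the NP node built by NP → NP Conj NP.
Its mother is the VP built by VP → V NP.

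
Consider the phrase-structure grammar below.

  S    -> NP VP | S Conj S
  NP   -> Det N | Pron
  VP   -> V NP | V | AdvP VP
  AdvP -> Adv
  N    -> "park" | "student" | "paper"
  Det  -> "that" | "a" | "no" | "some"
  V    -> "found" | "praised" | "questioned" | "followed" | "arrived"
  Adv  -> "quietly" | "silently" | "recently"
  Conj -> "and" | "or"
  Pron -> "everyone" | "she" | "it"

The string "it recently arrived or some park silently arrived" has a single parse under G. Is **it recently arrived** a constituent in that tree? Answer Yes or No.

Yes

[S [S [NP [Pron it]] [VP [AdvP [Adv recently]] [VP [V arrived]]]] [Conj or] [S [NP [Det some] [N park]] [VP [AdvP [Adv silently]] [VP [V arrived]]]]]
The words 'it recently arrived' are exhaustively dominated by a single S node (built by S → NP VP), so they form a constituent.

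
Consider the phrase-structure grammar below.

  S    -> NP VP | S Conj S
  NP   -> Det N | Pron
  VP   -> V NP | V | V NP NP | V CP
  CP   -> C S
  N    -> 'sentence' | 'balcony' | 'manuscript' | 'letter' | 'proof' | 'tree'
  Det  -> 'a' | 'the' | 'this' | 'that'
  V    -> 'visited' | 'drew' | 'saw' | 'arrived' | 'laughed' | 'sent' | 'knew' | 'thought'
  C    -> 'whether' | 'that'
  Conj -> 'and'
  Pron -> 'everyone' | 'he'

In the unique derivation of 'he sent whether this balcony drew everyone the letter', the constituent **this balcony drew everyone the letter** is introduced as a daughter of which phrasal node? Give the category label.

S
  NP
    Pron: he
  VP
    V: sent
    CP
      C: whether
      S
        NP
          Det: this
          N: balcony
        VP
          V: drew
          NP
            Pron: everyone
          NP
            Det: the
            N: letter
The span 'this balcony drew everyone the letter' is the S node built by S → NP VP.
Its mother is the CP built by CP → C S.

CP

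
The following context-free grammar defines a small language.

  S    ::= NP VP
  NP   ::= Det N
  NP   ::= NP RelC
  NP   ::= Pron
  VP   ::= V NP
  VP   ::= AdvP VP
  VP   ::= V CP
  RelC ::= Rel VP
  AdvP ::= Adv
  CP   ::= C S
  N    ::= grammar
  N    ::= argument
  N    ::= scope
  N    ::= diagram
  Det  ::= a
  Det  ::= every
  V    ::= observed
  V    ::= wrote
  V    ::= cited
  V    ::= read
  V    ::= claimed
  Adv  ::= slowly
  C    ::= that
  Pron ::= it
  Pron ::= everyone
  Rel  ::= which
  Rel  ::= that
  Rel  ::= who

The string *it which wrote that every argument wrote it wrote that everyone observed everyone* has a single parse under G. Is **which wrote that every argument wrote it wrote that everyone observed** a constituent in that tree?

[S [NP [NP [Pron it]] [RelC [Rel which] [VP [V wrote] [CP [C that] [S [NP [Det every] [N argument]] [VP [V wrote] [NP [Pron it]]]]]]]] [VP [V wrote] [CP [C that] [S [NP [Pron everyone]] [VP [V observed] [NP [Pron everyone]]]]]]]
The smallest constituent containing 'which wrote that every argument wrote it wrote that everyone observed' is the S spanning 'it which wrote that every argument wrote it wrote that everyone observed everyone'; no single node in the tree dominates exactly the given words.

No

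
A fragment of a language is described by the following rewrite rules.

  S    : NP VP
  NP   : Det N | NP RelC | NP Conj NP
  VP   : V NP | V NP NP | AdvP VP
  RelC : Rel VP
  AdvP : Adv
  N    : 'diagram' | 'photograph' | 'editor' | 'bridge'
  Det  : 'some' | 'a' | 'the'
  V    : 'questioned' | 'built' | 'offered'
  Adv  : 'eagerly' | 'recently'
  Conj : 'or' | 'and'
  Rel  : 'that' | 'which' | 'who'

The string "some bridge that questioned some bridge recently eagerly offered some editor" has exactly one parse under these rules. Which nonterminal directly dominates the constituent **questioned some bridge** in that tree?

RelC

S
  NP
    NP
      Det: some
      N: bridge
    RelC
      Rel: that
      VP
        V: questioned
        NP
          Det: some
          N: bridge
  VP
    AdvP
      Adv: recently
    VP
      AdvP
        Adv: eagerly
      VP
        V: offered
        NP
          Det: some
          N: editor
The span 'questioned some bridge' is the VP node built by VP → V NP.
Its mother is the RelC built by RelC → Rel VP.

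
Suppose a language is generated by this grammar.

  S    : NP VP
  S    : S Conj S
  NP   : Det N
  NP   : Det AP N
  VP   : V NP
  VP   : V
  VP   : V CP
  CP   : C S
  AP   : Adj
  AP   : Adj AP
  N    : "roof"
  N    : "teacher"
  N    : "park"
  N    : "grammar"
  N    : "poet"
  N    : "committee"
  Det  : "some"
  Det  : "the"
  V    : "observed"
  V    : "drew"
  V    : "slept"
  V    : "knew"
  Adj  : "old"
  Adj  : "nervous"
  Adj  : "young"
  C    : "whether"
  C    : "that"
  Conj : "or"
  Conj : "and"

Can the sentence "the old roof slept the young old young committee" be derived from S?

Grammatical

S
  NP
    Det: the
    AP
      Adj: old
    N: roof
  VP
    V: slept
    NP
      Det: the
      AP
        Adj: young
        AP
          Adj: old
          AP
            Adj: young
      N: committee
The bracketing above is licensed at every node by one of the given productions, with S at the root.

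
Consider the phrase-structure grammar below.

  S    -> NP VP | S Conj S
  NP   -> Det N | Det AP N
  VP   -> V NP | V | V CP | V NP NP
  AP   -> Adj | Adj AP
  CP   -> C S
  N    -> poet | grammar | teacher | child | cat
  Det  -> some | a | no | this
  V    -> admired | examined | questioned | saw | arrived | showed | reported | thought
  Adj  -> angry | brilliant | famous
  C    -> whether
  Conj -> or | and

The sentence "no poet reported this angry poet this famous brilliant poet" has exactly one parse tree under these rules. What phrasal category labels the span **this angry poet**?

S
  NP
    Det: no
    N: poet
  VP
    V: reported
    NP
      Det: this
      AP
        Adj: angry
      N: poet
    NP
      Det: this
      AP
        Adj: famous
        AP
          Adj: brilliant
      N: poet
The span 'this angry poet' is the NP node built by NP → Det AP N.

NP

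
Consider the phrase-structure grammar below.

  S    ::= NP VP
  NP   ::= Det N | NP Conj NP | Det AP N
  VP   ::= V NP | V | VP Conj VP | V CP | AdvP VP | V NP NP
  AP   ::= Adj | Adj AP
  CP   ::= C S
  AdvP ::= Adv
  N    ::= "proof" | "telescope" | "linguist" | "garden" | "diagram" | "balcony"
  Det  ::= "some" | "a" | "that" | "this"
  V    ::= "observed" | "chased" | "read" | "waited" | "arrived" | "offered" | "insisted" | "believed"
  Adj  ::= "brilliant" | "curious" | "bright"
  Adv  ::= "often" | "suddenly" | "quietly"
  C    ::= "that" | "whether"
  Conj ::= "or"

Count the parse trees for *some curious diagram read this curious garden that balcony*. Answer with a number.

1

[S [NP [Det some] [AP [Adj curious]] [N diagram]] [VP [V read] [NP [Det this] [AP [Adj curious]] [N garden]] [NP [Det that] [N balcony]]]]
No rule offers an alternative attachment or grouping for any span, so this is the only derivation.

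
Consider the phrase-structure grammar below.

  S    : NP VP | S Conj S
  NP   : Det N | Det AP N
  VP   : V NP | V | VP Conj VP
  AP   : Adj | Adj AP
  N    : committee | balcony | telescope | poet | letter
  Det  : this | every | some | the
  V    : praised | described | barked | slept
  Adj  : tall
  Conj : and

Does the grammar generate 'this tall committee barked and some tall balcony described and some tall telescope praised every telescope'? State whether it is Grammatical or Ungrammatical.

S
  S
    NP
      Det: this
      AP
        Adj: tall
      N: committee
    VP
      V: barked
  Conj: and
  S
    S
      NP
        Det: some
        AP
          Adj: tall
        N: balcony
      VP
        V: described
    Conj: and
    S
      NP
        Det: some
        AP
          Adj: tall
        N: telescope
      VP
        V: praised
        NP
          Det: every
          N: telescope
Every word is introduced by a lexical rule and the phrasal rules combine the resulting categories into a single S.

Grammatical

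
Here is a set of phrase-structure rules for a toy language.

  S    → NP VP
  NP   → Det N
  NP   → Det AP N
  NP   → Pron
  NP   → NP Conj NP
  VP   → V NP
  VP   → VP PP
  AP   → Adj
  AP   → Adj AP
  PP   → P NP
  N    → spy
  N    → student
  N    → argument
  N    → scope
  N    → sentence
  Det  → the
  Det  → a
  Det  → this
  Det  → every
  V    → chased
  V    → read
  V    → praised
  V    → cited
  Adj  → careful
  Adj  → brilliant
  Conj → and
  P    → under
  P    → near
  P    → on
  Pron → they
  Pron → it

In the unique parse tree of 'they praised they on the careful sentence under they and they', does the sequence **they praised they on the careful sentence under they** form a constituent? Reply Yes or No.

No

[S [NP [Pron they]] [VP [VP [VP [V praised] [NP [Pron they]]] [PP [P on] [NP [Det the] [AP [Adj careful]] [N sentence]]]] [PP [P under] [NP [NP [Pron they]] [Conj and] [NP [Pron they]]]]]]
The smallest constituent containing 'they praised they on the careful sentence under they' is the S spanning 'they praised they on the careful sentence under they and they'; no single node in the tree dominates exactly the given words.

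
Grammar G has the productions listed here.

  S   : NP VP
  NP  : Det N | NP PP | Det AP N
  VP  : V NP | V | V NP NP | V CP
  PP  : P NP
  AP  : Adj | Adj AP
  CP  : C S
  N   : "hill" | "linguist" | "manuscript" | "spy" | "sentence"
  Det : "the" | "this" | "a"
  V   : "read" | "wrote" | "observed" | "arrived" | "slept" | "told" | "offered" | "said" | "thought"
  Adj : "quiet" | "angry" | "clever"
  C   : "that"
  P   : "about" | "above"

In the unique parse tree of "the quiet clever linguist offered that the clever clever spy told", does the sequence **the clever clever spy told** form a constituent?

Yes

[S [NP [Det the] [AP [Adj quiet] [AP [Adj clever]]] [N linguist]] [VP [V offered] [CP [C that] [S [NP [Det the] [AP [Adj clever] [AP [Adj clever]]] [N spy]] [VP [V told]]]]]]
The words 'the clever clever spy told' are exhaustively dominated by a single S node (built by S → NP VP), so they form a constituent.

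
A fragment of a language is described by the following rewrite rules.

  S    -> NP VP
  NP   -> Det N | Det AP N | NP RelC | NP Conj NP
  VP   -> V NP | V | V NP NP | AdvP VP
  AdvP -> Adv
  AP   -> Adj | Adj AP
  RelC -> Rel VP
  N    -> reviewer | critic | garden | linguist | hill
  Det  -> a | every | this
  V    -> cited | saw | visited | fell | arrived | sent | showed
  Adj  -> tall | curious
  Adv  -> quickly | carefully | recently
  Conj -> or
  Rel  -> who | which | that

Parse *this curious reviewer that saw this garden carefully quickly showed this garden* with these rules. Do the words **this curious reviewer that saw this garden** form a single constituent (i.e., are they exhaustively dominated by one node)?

[S [NP [NP [Det this] [AP [Adj curious]] [N reviewer]] [RelC [Rel that] [VP [V saw] [NP [Det this] [N garden]]]]] [VP [AdvP [Adv carefully]] [VP [AdvP [Adv quickly]] [VP [V showed] [NP [Det this] [N garden]]]]]]
The words 'this curious reviewer that saw this garden' are exhaustively dominated by a single NP node (built by NP → NP RelC), so they form a constituent.

Yes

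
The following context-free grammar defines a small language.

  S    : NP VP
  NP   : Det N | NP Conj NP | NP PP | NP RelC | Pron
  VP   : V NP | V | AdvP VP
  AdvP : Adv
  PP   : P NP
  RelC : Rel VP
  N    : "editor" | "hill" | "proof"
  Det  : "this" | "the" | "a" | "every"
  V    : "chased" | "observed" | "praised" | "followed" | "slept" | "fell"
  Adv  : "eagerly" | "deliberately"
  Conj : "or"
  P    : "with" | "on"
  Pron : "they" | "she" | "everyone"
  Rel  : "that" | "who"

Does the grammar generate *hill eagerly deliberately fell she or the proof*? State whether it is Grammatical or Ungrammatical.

For S → NP VP, no prefix of the string parses as an NP.

Ungrammatical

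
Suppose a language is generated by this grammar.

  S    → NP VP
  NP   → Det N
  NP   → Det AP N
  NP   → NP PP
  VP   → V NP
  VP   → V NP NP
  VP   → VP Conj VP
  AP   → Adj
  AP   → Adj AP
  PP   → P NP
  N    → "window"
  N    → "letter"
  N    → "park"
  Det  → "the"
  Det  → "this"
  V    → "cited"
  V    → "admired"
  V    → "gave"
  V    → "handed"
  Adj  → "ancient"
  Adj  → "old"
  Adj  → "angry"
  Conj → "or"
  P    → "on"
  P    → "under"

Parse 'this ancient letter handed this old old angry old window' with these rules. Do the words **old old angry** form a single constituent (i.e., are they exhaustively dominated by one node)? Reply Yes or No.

No

[S [NP [Det this] [AP [Adj ancient]] [N letter]] [VP [V handed] [NP [Det this] [AP [Adj old] [AP [Adj old] [AP [Adj angry] [AP [Adj old]]]]] [N window]]]]
The smallest constituent containing 'old old angry' is the AP spanning 'old old angry old'; no single node in the tree dominates exactly the given words.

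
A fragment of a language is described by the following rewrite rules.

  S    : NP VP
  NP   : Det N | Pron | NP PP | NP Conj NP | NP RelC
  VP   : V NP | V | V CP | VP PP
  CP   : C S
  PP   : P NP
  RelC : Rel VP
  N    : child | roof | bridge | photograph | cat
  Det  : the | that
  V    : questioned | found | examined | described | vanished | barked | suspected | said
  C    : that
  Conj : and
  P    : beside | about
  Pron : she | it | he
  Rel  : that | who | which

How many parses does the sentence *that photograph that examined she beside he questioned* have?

Two of the 3 distinct bracketings:
[S [NP [NP [NP [Det that] [N photograph]] [RelC [Rel that] [VP [V examined] [NP [Pron she]]]]] [PP [P beside] [NP [Pron he]]]] [VP [V questioned]]]
[S [NP [NP [Det that] [N photograph]] [RelC [Rel that] [VP [V examined] [NP [NP [Pron she]] [PP [P beside] [NP [Pron he]]]]]]] [VP [V questioned]]]
The trees differ in how a recursive rule is bracketed over the same span.

3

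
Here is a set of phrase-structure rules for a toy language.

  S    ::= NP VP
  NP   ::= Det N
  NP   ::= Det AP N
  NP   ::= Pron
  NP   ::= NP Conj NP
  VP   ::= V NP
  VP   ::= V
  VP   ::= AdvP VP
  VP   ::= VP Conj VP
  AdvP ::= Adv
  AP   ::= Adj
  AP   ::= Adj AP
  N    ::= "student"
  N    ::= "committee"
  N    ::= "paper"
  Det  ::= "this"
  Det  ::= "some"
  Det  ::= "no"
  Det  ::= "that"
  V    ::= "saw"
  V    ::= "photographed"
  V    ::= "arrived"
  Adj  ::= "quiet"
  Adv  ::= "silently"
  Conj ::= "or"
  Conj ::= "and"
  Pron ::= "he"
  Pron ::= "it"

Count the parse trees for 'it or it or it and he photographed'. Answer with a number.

Two of the 5 distinct bracketings:
[S [NP [NP [Pron it]] [Conj or] [NP [NP [Pron it]] [Conj or] [NP [NP [Pron it]] [Conj and] [NP [Pron he]]]]] [VP [V photographed]]]
[S [NP [NP [Pron it]] [Conj or] [NP [NP [NP [Pron it]] [Conj or] [NP [Pron it]]] [Conj and] [NP [Pron he]]]] [VP [V photographed]]]
The trees differ in how a recursive rule is bracketed over the same span.

5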